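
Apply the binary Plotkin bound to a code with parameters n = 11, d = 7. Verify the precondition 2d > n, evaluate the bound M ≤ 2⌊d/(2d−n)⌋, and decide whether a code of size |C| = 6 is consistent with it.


Plotkin bound M ≤ 4; given |C| = 6 > bound (violated).

Check applicability: 2d = 14, n = 11.
2d − n = 3 > 0, so Plotkin applies.
Compute d/(2d−n) = 7/3 ≈ 2.3333.
⌊d/(2d−n)⌋ = 2.
Plotkin bound: M ≤ 2·2 = 4.
Given |C| = 6, check: VIOLATED.
This |C| is above the Plotkin bound, so no binary code with n = 11, d = 7 and 6 codewords exists.


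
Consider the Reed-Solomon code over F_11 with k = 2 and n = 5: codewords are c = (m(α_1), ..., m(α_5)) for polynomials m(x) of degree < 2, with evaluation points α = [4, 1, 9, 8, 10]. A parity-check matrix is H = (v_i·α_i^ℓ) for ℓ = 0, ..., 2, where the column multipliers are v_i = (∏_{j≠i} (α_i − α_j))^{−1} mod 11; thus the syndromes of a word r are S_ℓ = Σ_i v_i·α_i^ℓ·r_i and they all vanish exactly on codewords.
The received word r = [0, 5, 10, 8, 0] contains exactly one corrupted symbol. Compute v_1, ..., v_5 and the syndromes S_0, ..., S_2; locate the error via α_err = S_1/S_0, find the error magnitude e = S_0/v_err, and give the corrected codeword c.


S = (6, 5, 6), error at position 5, error magnitude e = 10, c = [0, 5, 10, 8, 1].

Step 1: column multipliers v_i = (∏_{j≠i}(α_i − α_j))^{−1} mod 11.
  i = 1 (α = 4): (4−1)(4−9)(4−8)(4−10) = 3·(−5)·(−4)·(−6) = −360 ≡ 3, so v_1 = 3^{−1} = 4 (mod 11).
  i = 2 (α = 1): (1−4)(1−9)(1−8)(1−10) = (−3)·(−8)·(−7)·(−9) = 1512 ≡ 5, so v_2 = 5^{−1} = 9 (mod 11).
  i = 3 (α = 9): (9−4)(9−1)(9−8)(9−10) = 5·8·1·(−1) = −40 ≡ 4, so v_3 = 4^{−1} = 3 (mod 11).
  i = 4 (α = 8): (8−4)(8−1)(8−9)(8−10) = 4·7·(−1)·(−2) = 56 ≡ 1, so v_4 = 1^{−1} = 1 (mod 11).
  i = 5 (α = 10): (10−4)(10−1)(10−9)(10−8) = 6·9·1·2 = 108 ≡ 9, so v_5 = 9^{−1} = 5 (mod 11).
  v = [4, 9, 3, 1, 5].
Step 2: syndromes of r = [0, 5, 10, 8, 0] (all sums mod 11).
  S_0 = Σ v_i r_i = 4·0 + 9·5 + 3·10 + 1·8 + 5·0 = 83 ≡ 6.
  S_1 = Σ v_i α_i r_i = 4·4·0 + 9·1·5 + 3·9·10 + 1·8·8 + 5·10·0 = 379 ≡ 5.
  α_i^2 mod 11 = [5, 1, 4, 9, 1].
  S_2 = Σ v_i α_i^2 r_i = 4·5·0 + 9·1·5 + 3·4·10 + 1·9·8 + 5·1·0 = 237 ≡ 6.
  S = (6, 5, 6) ≠ 0, so r is not a codeword (an error is present).
Step 3: locate the error. For a single error e at position i, S_ℓ = v_i·e·α_i^ℓ, so α_err = S_1/S_0.
  S_0^{−1} = 6^{−1} = 2 (mod 11), so α_err = 5·2 = 10 ≡ 10 = α_5. Error position i = 5.
  Consistency check: S_2/S_1 = 6·9 = 54 ≡ 10 = α_err ✓ (single-error assumption holds).
Step 4: error magnitude e = S_0/v_5 = S_0·∏_{j≠5}(α_5 − α_j) = 6·9 = 54 ≡ 10 (mod 11).
Step 5: correct position 5: c_5 = r_5 − e = 0 − 10 ≡ 1 (mod 11). Hence c = [0, 5, 10, 8, 1].
  Check: interpolating c through the α_i gives m(x) = 3 + 2·x (degree < 2) with m(α_i) = c_i for every i, so c is indeed a codeword.


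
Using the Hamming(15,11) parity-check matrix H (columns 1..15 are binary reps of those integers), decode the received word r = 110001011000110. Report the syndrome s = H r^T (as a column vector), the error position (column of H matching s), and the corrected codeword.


s = (0, 1, 1, 1)^T, error position = 7, corrected codeword c = 110001111000110

Compute s = H r^T mod 2 one row at a time:
  s_1 = 1 + 1 + 0 + 0 + 0 + 1 + 1 + 0 = 4 ≡ 0 (mod 2).
  s_2 = 0 + 0 + 1 + 0 + 0 + 1 + 1 + 0 = 3 ≡ 1 (mod 2).
  s_3 = 1 + 0 + 1 + 0 + 0 + 0 + 1 + 0 = 3 ≡ 1 (mod 2).
  s_4 = 1 + 0 + 0 + 0 + 1 + 0 + 1 + 0 = 3 ≡ 1 (mod 2).
s = (0, 1, 1, 1)^T — this equals column 7 of H (binary 0111), so error is at position 7.
Correct: flip bit 7 of r = 110001011000110 to get c = 110001111000110.


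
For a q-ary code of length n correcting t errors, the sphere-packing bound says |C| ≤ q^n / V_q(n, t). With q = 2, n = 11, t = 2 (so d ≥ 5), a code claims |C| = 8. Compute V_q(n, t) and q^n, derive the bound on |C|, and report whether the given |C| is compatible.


V_q(n, t) = 67, q^n = 2048, Hamming bound = 30, |C| = 8 ≤ bound (satisfied).

Step 1: Compute V_q(n, t) = Σ_{j=0}^2 C(n, j) (q−1)^j.
  j = 0: C(11,0)·(1)^0 = 1·1 = 1.
  j = 1: C(11,1)·(1)^1 = 11·1 = 11.
  j = 2: C(11,2)·(1)^2 = 55·1 = 55.
  V_q(n, t) = 1 + 11 + 55 = 67.
Step 2: q^n = 2^11 = 2048.
Step 3: Hamming bound ⌊q^n / V_q(n,t)⌋ = ⌊2048/67⌋ = 30.
Step 4: Compare |C| = 8 to 30: satisfied.
The claimed |C| lies below the Hamming bound.


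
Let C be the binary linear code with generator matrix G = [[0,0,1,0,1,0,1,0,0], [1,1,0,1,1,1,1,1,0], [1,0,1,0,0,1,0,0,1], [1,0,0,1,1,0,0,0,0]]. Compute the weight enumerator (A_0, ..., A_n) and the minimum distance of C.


Weight distribution: A_0 = 1, A_3 = 2, A_4 = 5, A_5 = 4, A_6 = 2, A_7 = 2. Minimum distance d = 3.

Enumerate all 2^4 = 16 messages m ∈ F_2^4.
For each, compute codeword c = mG in F_2^9, then tally its weight.
  m = 0000 → c = 000000000, weight = 0.
  m = 1000 → c = 001010100, weight = 3.
  m = 0100 → c = 110111110, weight = 7.
  m = 1100 → c = 111101010, weight = 6.
  m = 0010 → c = 101001001, weight = 4.
  m = 1010 → c = 100011101, weight = 5.
  m = 0110 → c = 011110111, weight = 7.
  m = 1110 → c = 010100011, weight = 4.
  m = 0001 → c = 100110000, weight = 3.
  m = 1001 → c = 101100100, weight = 4.
  m = 0101 → c = 010001110, weight = 4.
  m = 1101 → c = 011011010, weight = 5.
  m = 0011 → c = 001111001, weight = 5.
  m = 1011 → c = 000101101, weight = 4.
  m = 0111 → c = 111000111, weight = 6.
  m = 1111 → c = 110010011, weight = 5.
Tally weights:
  weight 0: 1 codewords.
  weight 3: 2 codewords.
  weight 4: 5 codewords.
  weight 5: 4 codewords.
  weight 6: 2 codewords.
  weight 7: 2 codewords.
Minimum distance d = smallest w > 0 with A_w > 0 = 3.
Sanity: Σ A_w = 16 = 2^4 = 16 ✓.


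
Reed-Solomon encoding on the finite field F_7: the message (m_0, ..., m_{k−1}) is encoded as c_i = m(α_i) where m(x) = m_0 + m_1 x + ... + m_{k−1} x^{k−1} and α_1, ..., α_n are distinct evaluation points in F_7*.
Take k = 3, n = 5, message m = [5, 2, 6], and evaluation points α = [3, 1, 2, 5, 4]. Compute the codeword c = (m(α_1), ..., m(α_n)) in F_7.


c = [2, 6, 5, 4, 4]

Message polynomial: m(x) = 5 + 2·x + 6·x^2 (mod 7).
For each evaluation point α_i, compute m(α_i) mod 7:
  α_1 = 3: Horner steps 6 → 6 → 2, so m(3) = 2.
  α_2 = 1: Horner steps 6 → 1 → 6, so m(1) = 6.
  α_3 = 2: Horner steps 6 → 0 → 5, so m(2) = 5.
  α_4 = 5: Horner steps 6 → 4 → 4, so m(5) = 4.
  α_5 = 4: Horner steps 6 → 5 → 4, so m(4) = 4.
Codeword c = [2, 6, 5, 4, 4] ∈ F_7^5.


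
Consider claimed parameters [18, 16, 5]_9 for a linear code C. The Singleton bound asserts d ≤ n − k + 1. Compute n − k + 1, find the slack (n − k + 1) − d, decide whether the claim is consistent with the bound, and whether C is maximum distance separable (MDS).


Singleton RHS = n − k + 1 = 3, slack = -2, bound violated (no such code; not MDS).

Singleton bound: d ≤ n − k + 1.
Here n = 18, k = 16, so n − k + 1 = 3.
Given d = 5, check d ≤ 3: NO.
Slack = (n − k + 1) − d = -2.
The slack is negative: d = 5 exceeds n − k + 1 = 3 by 2, so the Singleton bound is violated and no linear [18, 16, 5]_9 code can exist. In particular it is not MDS (MDS requires d = n − k + 1 exactly).
Description: the claimed parameters are [18, 16, 5]_9; such a code would be impossible (violates the Singleton bound).


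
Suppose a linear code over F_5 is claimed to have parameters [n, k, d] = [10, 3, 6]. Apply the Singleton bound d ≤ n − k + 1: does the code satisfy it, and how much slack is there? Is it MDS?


Singleton RHS = n − k + 1 = 8, slack = 2, bound satisfied, not MDS.

Singleton bound: d ≤ n − k + 1.
Here n = 10, k = 3, so n − k + 1 = 8.
Given d = 6, check d ≤ 8: YES.
Slack = (n − k + 1) − d = 2.
The code is NOT MDS (slack = 2 > 0).
Description: the claimed parameters are [10, 3, 6]_5; such a code would be non-MDS.


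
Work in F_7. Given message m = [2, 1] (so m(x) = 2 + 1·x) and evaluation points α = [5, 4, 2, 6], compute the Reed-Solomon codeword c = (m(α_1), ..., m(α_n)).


c = [0, 6, 4, 1]

Message polynomial: m(x) = 2 + 1·x (mod 7).
For each evaluation point α_i, compute m(α_i) mod 7:
  α_1 = 5: Horner steps 1 → 0, so m(5) = 0.
  α_2 = 4: Horner steps 1 → 6, so m(4) = 6.
  α_3 = 2: Horner steps 1 → 4, so m(2) = 4.
  α_4 = 6: Horner steps 1 → 1, so m(6) = 1.
Codeword c = [0, 6, 4, 1] ∈ F_7^4.


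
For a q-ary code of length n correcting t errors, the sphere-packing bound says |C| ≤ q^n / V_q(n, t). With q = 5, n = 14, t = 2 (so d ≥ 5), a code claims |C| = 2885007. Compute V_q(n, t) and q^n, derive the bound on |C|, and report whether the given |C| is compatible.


V_q(n, t) = 1513, q^n = 6103515625, Hamming bound = 4034048, |C| = 2885007 ≤ bound (satisfied).

Step 1: Compute V_q(n, t) = Σ_{j=0}^2 C(n, j) (q−1)^j.
  j = 0: C(14,0)·(4)^0 = 1·1 = 1.
  j = 1: C(14,1)·(4)^1 = 14·4 = 56.
  j = 2: C(14,2)·(4)^2 = 91·16 = 1456.
  V_q(n, t) = 1 + 56 + 1456 = 1513.
Step 2: q^n = 5^14 = 6103515625.
Step 3: Hamming bound ⌊q^n / V_q(n,t)⌋ = ⌊6103515625/1513⌋ = 4034048.
Step 4: Compare |C| = 2885007 to 4034048: satisfied.
The claimed |C| lies below the Hamming bound.


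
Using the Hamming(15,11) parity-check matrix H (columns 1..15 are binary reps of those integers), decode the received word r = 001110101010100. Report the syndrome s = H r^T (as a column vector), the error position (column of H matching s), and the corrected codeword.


s = (1, 0, 1, 0)^T, error position = 10, corrected codeword c = 001110101110100

Compute s = H r^T mod 2 one row at a time:
  s_1 = 0 + 1 + 0 + 1 + 0 + 1 + 0 + 0 = 3 ≡ 1 (mod 2).
  s_2 = 1 + 1 + 0 + 1 + 0 + 1 + 0 + 0 = 4 ≡ 0 (mod 2).
  s_3 = 0 + 1 + 0 + 1 + 0 + 1 + 0 + 0 = 3 ≡ 1 (mod 2).
  s_4 = 0 + 1 + 1 + 1 + 1 + 1 + 1 + 0 = 6 ≡ 0 (mod 2).
s = (1, 0, 1, 0)^T — this equals column 10 of H (binary 1010), so error is at position 10.
Correct: flip bit 10 of r = 001110101010100 to get c = 001110101110100.


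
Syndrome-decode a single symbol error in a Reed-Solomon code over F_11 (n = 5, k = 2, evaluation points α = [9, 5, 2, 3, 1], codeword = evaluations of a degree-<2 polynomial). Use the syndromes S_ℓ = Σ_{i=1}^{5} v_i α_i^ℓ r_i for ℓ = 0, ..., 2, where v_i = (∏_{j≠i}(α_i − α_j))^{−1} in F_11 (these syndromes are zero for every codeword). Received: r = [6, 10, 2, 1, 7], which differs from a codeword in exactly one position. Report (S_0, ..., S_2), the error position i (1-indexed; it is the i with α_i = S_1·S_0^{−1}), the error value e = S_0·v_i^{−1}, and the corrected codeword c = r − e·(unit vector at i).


S = (9, 9, 9), error at position 5, error magnitude e = 4, c = [6, 10, 2, 1, 3].

Step 1: column multipliers v_i = (∏_{j≠i}(α_i − α_j))^{−1} mod 11.
  i = 1 (α = 9): (9−5)(9−2)(9−3)(9−1) = 4·7·6·8 = 1344 ≡ 2, so v_1 = 2^{−1} = 6 (mod 11).
  i = 2 (α = 5): (5−9)(5−2)(5−3)(5−1) = (−4)·3·2·4 = −96 ≡ 3, so v_2 = 3^{−1} = 4 (mod 11).
  i = 3 (α = 2): (2−9)(2−5)(2−3)(2−1) = (−7)·(−3)·(−1)·1 = −21 ≡ 1, so v_3 = 1^{−1} = 1 (mod 11).
  i = 4 (α = 3): (3−9)(3−5)(3−2)(3−1) = (−6)·(−2)·1·2 = 24 ≡ 2, so v_4 = 2^{−1} = 6 (mod 11).
  i = 5 (α = 1): (1−9)(1−5)(1−2)(1−3) = (−8)·(−4)·(−1)·(−2) = 64 ≡ 9, so v_5 = 9^{−1} = 5 (mod 11).
  v = [6, 4, 1, 6, 5].
Step 2: syndromes of r = [6, 10, 2, 1, 7] (all sums mod 11).
  S_0 = Σ v_i r_i = 6·6 + 4·10 + 1·2 + 6·1 + 5·7 = 119 ≡ 9.
  S_1 = Σ v_i α_i r_i = 6·9·6 + 4·5·10 + 1·2·2 + 6·3·1 + 5·1·7 = 581 ≡ 9.
  α_i^2 mod 11 = [4, 3, 4, 9, 1].
  S_2 = Σ v_i α_i^2 r_i = 6·4·6 + 4·3·10 + 1·4·2 + 6·9·1 + 5·1·7 = 361 ≡ 9.
  S = (9, 9, 9) ≠ 0, so r is not a codeword (an error is present).
Step 3: locate the error. For a single error e at position i, S_ℓ = v_i·e·α_i^ℓ, so α_err = S_1/S_0.
  S_0^{−1} = 9^{−1} = 5 (mod 11), so α_err = 9·5 = 45 ≡ 1 = α_5. Error position i = 5.
  Consistency check: S_2/S_1 = 9·5 = 45 ≡ 1 = α_err ✓ (single-error assumption holds).
Step 4: error magnitude e = S_0/v_5 = S_0·∏_{j≠5}(α_5 − α_j) = 9·9 = 81 ≡ 4 (mod 11).
Step 5: correct position 5: c_5 = r_5 − e = 7 − 4 ≡ 3 (mod 11). Hence c = [6, 10, 2, 1, 3].
  Check: interpolating c through the α_i gives m(x) = 4 + 10·x (degree < 2) with m(α_i) = c_i for every i, so c is indeed a codeword.


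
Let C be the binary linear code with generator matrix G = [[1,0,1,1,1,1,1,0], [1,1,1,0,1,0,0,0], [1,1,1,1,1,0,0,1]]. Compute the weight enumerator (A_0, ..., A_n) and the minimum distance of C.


Weight distribution: A_0 = 1, A_2 = 1, A_4 = 3, A_6 = 3. Minimum distance d = 2.

Enumerate all 2^3 = 8 messages m ∈ F_2^3.
For each, compute codeword c = mG in F_2^8, then tally its weight.
  m = 000 → c = 00000000, weight = 0.
  m = 100 → c = 10111110, weight = 6.
  m = 010 → c = 11101000, weight = 4.
  m = 110 → c = 01010110, weight = 4.
  m = 001 → c = 11111001, weight = 6.
  m = 101 → c = 01000111, weight = 4.
  m = 011 → c = 00010001, weight = 2.
  m = 111 → c = 10101111, weight = 6.
Tally weights:
  weight 0: 1 codewords.
  weight 2: 1 codewords.
  weight 4: 3 codewords.
  weight 6: 3 codewords.
Minimum distance d = smallest w > 0 with A_w > 0 = 2.
Sanity: Σ A_w = 8 = 2^3 = 8 ✓.


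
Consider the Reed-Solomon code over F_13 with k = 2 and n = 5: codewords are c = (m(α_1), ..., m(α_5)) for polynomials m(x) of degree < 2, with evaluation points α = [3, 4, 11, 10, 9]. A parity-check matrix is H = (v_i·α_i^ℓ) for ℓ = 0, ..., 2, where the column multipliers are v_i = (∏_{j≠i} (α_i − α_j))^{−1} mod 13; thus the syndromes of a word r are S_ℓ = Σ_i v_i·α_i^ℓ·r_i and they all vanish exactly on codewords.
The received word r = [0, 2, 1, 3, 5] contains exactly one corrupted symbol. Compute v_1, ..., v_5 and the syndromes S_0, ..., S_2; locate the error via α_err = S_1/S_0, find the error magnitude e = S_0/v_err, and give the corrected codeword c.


S = (2, 6, 5), error at position 1, error magnitude e = 9, c = [4, 2, 1, 3, 5].

Step 1: column multipliers v_i = (∏_{j≠i}(α_i − α_j))^{−1} mod 13.
  i = 1 (α = 3): (3−4)(3−11)(3−10)(3−9) = (−1)·(−8)·(−7)·(−6) = 336 ≡ 11, so v_1 = 11^{−1} = 6 (mod 13).
  i = 2 (α = 4): (4−3)(4−11)(4−10)(4−9) = 1·(−7)·(−6)·(−5) = −210 ≡ 11, so v_2 = 11^{−1} = 6 (mod 13).
  i = 3 (α = 11): (11−3)(11−4)(11−10)(11−9) = 8·7·1·2 = 112 ≡ 8, so v_3 = 8^{−1} = 5 (mod 13).
  i = 4 (α = 10): (10−3)(10−4)(10−11)(10−9) = 7·6·(−1)·1 = −42 ≡ 10, so v_4 = 10^{−1} = 4 (mod 13).
  i = 5 (α = 9): (9−3)(9−4)(9−11)(9−10) = 6·5·(−2)·(−1) = 60 ≡ 8, so v_5 = 8^{−1} = 5 (mod 13).
  v = [6, 6, 5, 4, 5].
Step 2: syndromes of r = [0, 2, 1, 3, 5] (all sums mod 13).
  S_0 = Σ v_i r_i = 6·0 + 6·2 + 5·1 + 4·3 + 5·5 = 54 ≡ 2.
  S_1 = Σ v_i α_i r_i = 6·3·0 + 6·4·2 + 5·11·1 + 4·10·3 + 5·9·5 = 448 ≡ 6.
  α_i^2 mod 13 = [9, 3, 4, 9, 3].
  S_2 = Σ v_i α_i^2 r_i = 6·9·0 + 6·3·2 + 5·4·1 + 4·9·3 + 5·3·5 = 239 ≡ 5.
  S = (2, 6, 5) ≠ 0, so r is not a codeword (an error is present).
Step 3: locate the error. For a single error e at position i, S_ℓ = v_i·e·α_i^ℓ, so α_err = S_1/S_0.
  S_0^{−1} = 2^{−1} = 7 (mod 13), so α_err = 6·7 = 42 ≡ 3 = α_1. Error position i = 1.
  Consistency check: S_2/S_1 = 5·11 = 55 ≡ 3 = α_err ✓ (single-error assumption holds).
Step 4: error magnitude e = S_0/v_1 = S_0·∏_{j≠1}(α_1 − α_j) = 2·11 = 22 ≡ 9 (mod 13).
Step 5: correct position 1: c_1 = r_1 − e = 0 − 9 ≡ 4 (mod 13). Hence c = [4, 2, 1, 3, 5].
  Check: interpolating c through the α_i gives m(x) = 10 + 11·x (degree < 2) with m(α_i) = c_i for every i, so c is indeed a codeword.


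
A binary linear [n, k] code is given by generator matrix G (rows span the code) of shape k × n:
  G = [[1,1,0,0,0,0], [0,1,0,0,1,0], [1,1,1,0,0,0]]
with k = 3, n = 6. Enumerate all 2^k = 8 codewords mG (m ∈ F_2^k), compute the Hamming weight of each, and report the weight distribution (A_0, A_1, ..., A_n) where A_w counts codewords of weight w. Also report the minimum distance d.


Weight distribution: A_0 = 1, A_1 = 1, A_2 = 3, A_3 = 3. Minimum distance d = 1.

Enumerate all 2^3 = 8 messages m ∈ F_2^3.
For each, compute codeword c = mG in F_2^6, then tally its weight.
  m = 000 → c = 000000, weight = 0.
  m = 100 → c = 110000, weight = 2.
  m = 010 → c = 010010, weight = 2.
  m = 110 → c = 100010, weight = 2.
  m = 001 → c = 111000, weight = 3.
  m = 101 → c = 001000, weight = 1.
  m = 011 → c = 101010, weight = 3.
  m = 111 → c = 011010, weight = 3.
Tally weights:
  weight 0: 1 codewords.
  weight 1: 1 codewords.
  weight 2: 3 codewords.
  weight 3: 3 codewords.
Minimum distance d = smallest w > 0 with A_w > 0 = 1.
Sanity: Σ A_w = 8 = 2^3 = 8 ✓.


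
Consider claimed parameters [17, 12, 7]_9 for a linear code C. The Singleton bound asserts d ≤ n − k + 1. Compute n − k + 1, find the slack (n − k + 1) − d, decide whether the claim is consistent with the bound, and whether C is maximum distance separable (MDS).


Singleton RHS = n − k + 1 = 6, slack = -1, bound violated (no such code; not MDS).

Singleton bound: d ≤ n − k + 1.
Here n = 17, k = 12, so n − k + 1 = 6.
Given d = 7, check d ≤ 6: NO.
Slack = (n − k + 1) − d = -1.
The slack is negative: d = 7 exceeds n − k + 1 = 6 by 1, so the Singleton bound is violated and no linear [17, 12, 7]_9 code can exist. In particular it is not MDS (MDS requires d = n − k + 1 exactly).
Description: the claimed parameters are [17, 12, 7]_9; such a code would be impossible (violates the Singleton bound).


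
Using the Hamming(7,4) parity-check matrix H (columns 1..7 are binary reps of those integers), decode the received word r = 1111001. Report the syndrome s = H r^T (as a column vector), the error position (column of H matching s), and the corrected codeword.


s = (0, 1, 1)^T, error position = 3, corrected codeword c = 1101001

Compute s = H r^T mod 2 one row at a time:
  s_1 = 1 + 0 + 0 + 1 = 2 ≡ 0 (mod 2).
  s_2 = 1 + 1 + 0 + 1 = 3 ≡ 1 (mod 2).
  s_3 = 1 + 1 + 0 + 1 = 3 ≡ 1 (mod 2).
s = (0, 1, 1)^T — this equals column 3 of H (binary 011), so error is at position 3.
Correct: flip bit 3 of r = 1111001 to get c = 1101001.


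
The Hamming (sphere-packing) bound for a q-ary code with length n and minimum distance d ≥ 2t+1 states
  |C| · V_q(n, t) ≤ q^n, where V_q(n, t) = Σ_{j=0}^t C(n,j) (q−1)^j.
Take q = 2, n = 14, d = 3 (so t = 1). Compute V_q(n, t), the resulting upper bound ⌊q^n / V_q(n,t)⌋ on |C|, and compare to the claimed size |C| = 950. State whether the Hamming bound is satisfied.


V_q(n, t) = 15, q^n = 16384, Hamming bound = 1092, |C| = 950 ≤ bound (satisfied).

Step 1: Compute V_q(n, t) = Σ_{j=0}^1 C(n, j) (q−1)^j.
  j = 0: C(14,0)·(1)^0 = 1·1 = 1.
  j = 1: C(14,1)·(1)^1 = 14·1 = 14.
  V_q(n, t) = 1 + 14 = 15.
Step 2: q^n = 2^14 = 16384.
Step 3: Hamming bound ⌊q^n / V_q(n,t)⌋ = ⌊16384/15⌋ = 1092.
Step 4: Compare |C| = 950 to 1092: satisfied.
The claimed |C| lies below the Hamming bound.


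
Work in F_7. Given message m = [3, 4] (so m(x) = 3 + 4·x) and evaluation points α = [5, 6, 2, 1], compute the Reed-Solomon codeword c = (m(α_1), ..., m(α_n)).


c = [2, 6, 4, 0]

Message polynomial: m(x) = 3 + 4·x (mod 7).
For each evaluation point α_i, compute m(α_i) mod 7:
  α_1 = 5: Horner steps 4 → 2, so m(5) = 2.
  α_2 = 6: Horner steps 4 → 6, so m(6) = 6.
  α_3 = 2: Horner steps 4 → 4, so m(2) = 4.
  α_4 = 1: Horner steps 4 → 0, so m(1) = 0.
Codeword c = [2, 6, 4, 0] ∈ F_7^4.


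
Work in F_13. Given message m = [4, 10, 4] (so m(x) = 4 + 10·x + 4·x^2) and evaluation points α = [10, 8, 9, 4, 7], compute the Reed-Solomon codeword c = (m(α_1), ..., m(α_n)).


c = [10, 2, 2, 4, 10]

Message polynomial: m(x) = 4 + 10·x + 4·x^2 (mod 13).
For each evaluation point α_i, compute m(α_i) mod 13:
  α_1 = 10: Horner steps 4 → 11 → 10, so m(10) = 10.
  α_2 = 8: Horner steps 4 → 3 → 2, so m(8) = 2.
  α_3 = 9: Horner steps 4 → 7 → 2, so m(9) = 2.
  α_4 = 4: Horner steps 4 → 0 → 4, so m(4) = 4.
  α_5 = 7: Horner steps 4 → 12 → 10, so m(7) = 10.
Codeword c = [10, 2, 2, 4, 10] ∈ F_13^5.


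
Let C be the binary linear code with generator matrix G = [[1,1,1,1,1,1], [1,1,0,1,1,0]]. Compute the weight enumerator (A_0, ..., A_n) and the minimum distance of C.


Weight distribution: A_0 = 1, A_2 = 1, A_4 = 1, A_6 = 1. Minimum distance d = 2.

Enumerate all 2^2 = 4 messages m ∈ F_2^2.
For each, compute codeword c = mG in F_2^6, then tally its weight.
  m = 00 → c = 000000, weight = 0.
  m = 10 → c = 111111, weight = 6.
  m = 01 → c = 110110, weight = 4.
  m = 11 → c = 001001, weight = 2.
Tally weights:
  weight 0: 1 codewords.
  weight 2: 1 codewords.
  weight 4: 1 codewords.
  weight 6: 1 codewords.
Minimum distance d = smallest w > 0 with A_w > 0 = 2.
Sanity: Σ A_w = 4 = 2^2 = 4 ✓.


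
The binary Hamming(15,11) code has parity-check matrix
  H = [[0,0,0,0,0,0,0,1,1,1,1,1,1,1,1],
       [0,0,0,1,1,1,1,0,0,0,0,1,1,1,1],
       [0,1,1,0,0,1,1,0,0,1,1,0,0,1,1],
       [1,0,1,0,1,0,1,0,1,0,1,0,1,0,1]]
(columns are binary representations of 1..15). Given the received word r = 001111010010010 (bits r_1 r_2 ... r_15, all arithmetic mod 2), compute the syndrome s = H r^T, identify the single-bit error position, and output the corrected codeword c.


s = (1, 0, 0, 1)^T, error position = 9, corrected codeword c = 001111011010010

Compute s = H r^T mod 2 one row at a time:
  s_1 = 1 + 0 + 0 + 1 + 0 + 0 + 1 + 0 = 3 ≡ 1 (mod 2).
  s_2 = 1 + 1 + 1 + 0 + 0 + 0 + 1 + 0 = 4 ≡ 0 (mod 2).
  s_3 = 0 + 1 + 1 + 0 + 0 + 1 + 1 + 0 = 4 ≡ 0 (mod 2).
  s_4 = 0 + 1 + 1 + 0 + 0 + 1 + 0 + 0 = 3 ≡ 1 (mod 2).
s = (1, 0, 0, 1)^T — this equals column 9 of H (binary 1001), so error is at position 9.
Correct: flip bit 9 of r = 001111010010010 to get c = 001111011010010.


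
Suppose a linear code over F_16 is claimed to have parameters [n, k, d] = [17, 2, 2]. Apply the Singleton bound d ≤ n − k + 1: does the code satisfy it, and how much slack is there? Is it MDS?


Singleton RHS = n − k + 1 = 16, slack = 14, bound satisfied, not MDS.

Singleton bound: d ≤ n − k + 1.
Here n = 17, k = 2, so n − k + 1 = 16.
Given d = 2, check d ≤ 16: YES.
Slack = (n − k + 1) − d = 14.
The code is NOT MDS (slack = 14 > 0).
Description: the claimed parameters are [17, 2, 2]_16; such a code would be non-MDS.


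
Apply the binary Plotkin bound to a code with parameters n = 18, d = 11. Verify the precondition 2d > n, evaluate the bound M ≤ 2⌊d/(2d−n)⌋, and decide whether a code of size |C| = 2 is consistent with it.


Plotkin bound M ≤ 4; given |C| = 2 ≤ bound (satisfied).

Check applicability: 2d = 22, n = 18.
2d − n = 4 > 0, so Plotkin applies.
Compute d/(2d−n) = 11/4 ≈ 2.7500.
⌊d/(2d−n)⌋ = 2.
Plotkin bound: M ≤ 2·2 = 4.
Given |C| = 2, check: satisfied.
This |C| is below the Plotkin bound.


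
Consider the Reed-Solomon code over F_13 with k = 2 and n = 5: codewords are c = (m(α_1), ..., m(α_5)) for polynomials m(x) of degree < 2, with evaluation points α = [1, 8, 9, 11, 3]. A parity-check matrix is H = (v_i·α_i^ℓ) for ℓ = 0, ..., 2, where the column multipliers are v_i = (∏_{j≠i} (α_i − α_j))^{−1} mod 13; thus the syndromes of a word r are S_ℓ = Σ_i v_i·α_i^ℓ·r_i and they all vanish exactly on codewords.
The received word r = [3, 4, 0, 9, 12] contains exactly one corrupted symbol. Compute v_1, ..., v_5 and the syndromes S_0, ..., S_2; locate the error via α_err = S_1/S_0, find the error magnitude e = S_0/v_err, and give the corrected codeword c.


S = (2, 3, 11), error at position 2, error magnitude e = 2, c = [3, 2, 0, 9, 12].

Step 1: column multipliers v_i = (∏_{j≠i}(α_i − α_j))^{−1} mod 13.
  i = 1 (α = 1): (1−8)(1−9)(1−11)(1−3) = (−7)·(−8)·(−10)·(−2) = 1120 ≡ 2, so v_1 = 2^{−1} = 7 (mod 13).
  i = 2 (α = 8): (8−1)(8−9)(8−11)(8−3) = 7·(−1)·(−3)·5 = 105 ≡ 1, so v_2 = 1^{−1} = 1 (mod 13).
  i = 3 (α = 9): (9−1)(9−8)(9−11)(9−3) = 8·1·(−2)·6 = −96 ≡ 8, so v_3 = 8^{−1} = 5 (mod 13).
  i = 4 (α = 11): (11−1)(11−8)(11−9)(11−3) = 10·3·2·8 = 480 ≡ 12, so v_4 = 12^{−1} = 12 (mod 13).
  i = 5 (α = 3): (3−1)(3−8)(3−9)(3−11) = 2·(−5)·(−6)·(−8) = −480 ≡ 1, so v_5 = 1^{−1} = 1 (mod 13).
  v = [7, 1, 5, 12, 1].
Step 2: syndromes of r = [3, 4, 0, 9, 12] (all sums mod 13).
  S_0 = Σ v_i r_i = 7·3 + 1·4 + 5·0 + 12·9 + 1·12 = 145 ≡ 2.
  S_1 = Σ v_i α_i r_i = 7·1·3 + 1·8·4 + 5·9·0 + 12·11·9 + 1·3·12 = 1277 ≡ 3.
  α_i^2 mod 13 = [1, 12, 3, 4, 9].
  S_2 = Σ v_i α_i^2 r_i = 7·1·3 + 1·12·4 + 5·3·0 + 12·4·9 + 1·9·12 = 609 ≡ 11.
  S = (2, 3, 11) ≠ 0, so r is not a codeword (an error is present).
Step 3: locate the error. For a single error e at position i, S_ℓ = v_i·e·α_i^ℓ, so α_err = S_1/S_0.
  S_0^{−1} = 2^{−1} = 7 (mod 13), so α_err = 3·7 = 21 ≡ 8 = α_2. Error position i = 2.
  Consistency check: S_2/S_1 = 11·9 = 99 ≡ 8 = α_err ✓ (single-error assumption holds).
Step 4: error magnitude e = S_0/v_2 = S_0·∏_{j≠2}(α_2 − α_j) = 2·1 = 2 ≡ 2 (mod 13).
Step 5: correct position 2: c_2 = r_2 − e = 4 − 2 ≡ 2 (mod 13). Hence c = [3, 2, 0, 9, 12].
  Check: interpolating c through the α_i gives m(x) = 5 + 11·x (degree < 2) with m(α_i) = c_i for every i, so c is indeed a codeword.


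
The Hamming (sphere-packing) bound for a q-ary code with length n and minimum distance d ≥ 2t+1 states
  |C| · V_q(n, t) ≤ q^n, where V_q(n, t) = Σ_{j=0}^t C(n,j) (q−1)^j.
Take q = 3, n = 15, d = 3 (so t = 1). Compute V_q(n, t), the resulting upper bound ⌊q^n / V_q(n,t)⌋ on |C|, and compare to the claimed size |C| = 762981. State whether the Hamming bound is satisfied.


V_q(n, t) = 31, q^n = 14348907, Hamming bound = 462867, |C| = 762981 > bound (violated).

Step 1: Compute V_q(n, t) = Σ_{j=0}^1 C(n, j) (q−1)^j.
  j = 0: C(15,0)·(2)^0 = 1·1 = 1.
  j = 1: C(15,1)·(2)^1 = 15·2 = 30.
  V_q(n, t) = 1 + 30 = 31.
Step 2: q^n = 3^15 = 14348907.
Step 3: Hamming bound ⌊q^n / V_q(n,t)⌋ = ⌊14348907/31⌋ = 462867.
Step 4: Compare |C| = 762981 to 462867: violated.
The claimed |C| lies above the Hamming bound, so no 3-ary code of length 15 with d ≥ 3 can have 762981 codewords.


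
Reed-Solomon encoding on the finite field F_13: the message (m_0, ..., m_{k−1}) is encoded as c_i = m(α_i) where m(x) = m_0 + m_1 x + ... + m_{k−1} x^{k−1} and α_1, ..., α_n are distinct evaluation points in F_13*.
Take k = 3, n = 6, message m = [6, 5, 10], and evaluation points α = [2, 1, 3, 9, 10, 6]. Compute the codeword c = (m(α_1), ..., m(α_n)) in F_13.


c = [4, 8, 7, 3, 3, 6]

Message polynomial: m(x) = 6 + 5·x + 10·x^2 (mod 13).
For each evaluation point α_i, compute m(α_i) mod 13:
  α_1 = 2: Horner steps 10 → 12 → 4, so m(2) = 4.
  α_2 = 1: Horner steps 10 → 2 → 8, so m(1) = 8.
  α_3 = 3: Horner steps 10 → 9 → 7, so m(3) = 7.
  α_4 = 9: Horner steps 10 → 4 → 3, so m(9) = 3.
  α_5 = 10: Horner steps 10 → 1 → 3, so m(10) = 3.
  α_6 = 6: Horner steps 10 → 0 → 6, so m(6) = 6.
Codeword c = [4, 8, 7, 3, 3, 6] ∈ F_13^6.


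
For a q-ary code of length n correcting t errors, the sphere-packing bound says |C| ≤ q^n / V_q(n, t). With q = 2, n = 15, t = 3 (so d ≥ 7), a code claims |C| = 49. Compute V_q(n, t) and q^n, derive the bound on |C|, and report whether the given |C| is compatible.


V_q(n, t) = 576, q^n = 32768, Hamming bound = 56, |C| = 49 ≤ bound (satisfied).

Step 1: Compute V_q(n, t) = Σ_{j=0}^3 C(n, j) (q−1)^j.
  j = 0: C(15,0)·(1)^0 = 1·1 = 1.
  j = 1: C(15,1)·(1)^1 = 15·1 = 15.
  j = 2: C(15,2)·(1)^2 = 105·1 = 105.
  j = 3: C(15,3)·(1)^3 = 455·1 = 455.
  V_q(n, t) = 1 + 15 + 105 + 455 = 576.
Step 2: q^n = 2^15 = 32768.
Step 3: Hamming bound ⌊q^n / V_q(n,t)⌋ = ⌊32768/576⌋ = 56.
Step 4: Compare |C| = 49 to 56: satisfied.
The claimed |C| lies below the Hamming bound.


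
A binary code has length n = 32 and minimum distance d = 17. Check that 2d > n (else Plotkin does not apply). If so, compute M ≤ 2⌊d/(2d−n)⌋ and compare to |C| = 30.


Plotkin bound M ≤ 16; given |C| = 30 > bound (violated).

Check applicability: 2d = 34, n = 32.
2d − n = 2 > 0, so Plotkin applies.
Compute d/(2d−n) = 17/2 ≈ 8.5000.
⌊d/(2d−n)⌋ = 8.
Plotkin bound: M ≤ 2·8 = 16.
Given |C| = 30, check: VIOLATED.
This |C| is above the Plotkin bound, so no binary code with n = 32, d = 17 and 30 codewords exists.


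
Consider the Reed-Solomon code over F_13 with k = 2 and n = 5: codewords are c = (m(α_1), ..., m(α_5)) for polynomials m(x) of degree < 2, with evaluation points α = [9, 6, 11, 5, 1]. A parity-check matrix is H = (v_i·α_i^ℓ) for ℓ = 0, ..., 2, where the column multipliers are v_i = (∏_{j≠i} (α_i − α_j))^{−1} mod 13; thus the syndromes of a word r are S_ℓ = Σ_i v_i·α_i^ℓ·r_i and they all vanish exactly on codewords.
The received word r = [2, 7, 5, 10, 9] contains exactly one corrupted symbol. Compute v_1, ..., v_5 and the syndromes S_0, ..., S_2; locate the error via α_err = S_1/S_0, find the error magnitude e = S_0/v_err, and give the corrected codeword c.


S = (10, 12, 4), error at position 1, error magnitude e = 4, c = [11, 7, 5, 10, 9].

Step 1: column multipliers v_i = (∏_{j≠i}(α_i − α_j))^{−1} mod 13.
  i = 1 (α = 9): (9−6)(9−11)(9−5)(9−1) = 3·(−2)·4·8 = −192 ≡ 3, so v_1 = 3^{−1} = 9 (mod 13).
  i = 2 (α = 6): (6−9)(6−11)(6−5)(6−1) = (−3)·(−5)·1·5 = 75 ≡ 10, so v_2 = 10^{−1} = 4 (mod 13).
  i = 3 (α = 11): (11−9)(11−6)(11−5)(11−1) = 2·5·6·10 = 600 ≡ 2, so v_3 = 2^{−1} = 7 (mod 13).
  i = 4 (α = 5): (5−9)(5−6)(5−11)(5−1) = (−4)·(−1)·(−6)·4 = −96 ≡ 8, so v_4 = 8^{−1} = 5 (mod 13).
  i = 5 (α = 1): (1−9)(1−6)(1−11)(1−5) = (−8)·(−5)·(−10)·(−4) = 1600 ≡ 1, so v_5 = 1^{−1} = 1 (mod 13).
  v = [9, 4, 7, 5, 1].
Step 2: syndromes of r = [2, 7, 5, 10, 9] (all sums mod 13).
  S_0 = Σ v_i r_i = 9·2 + 4·7 + 7·5 + 5·10 + 1·9 = 140 ≡ 10.
  S_1 = Σ v_i α_i r_i = 9·9·2 + 4·6·7 + 7·11·5 + 5·5·10 + 1·1·9 = 974 ≡ 12.
  α_i^2 mod 13 = [3, 10, 4, 12, 1].
  S_2 = Σ v_i α_i^2 r_i = 9·3·2 + 4·10·7 + 7·4·5 + 5·12·10 + 1·1·9 = 1083 ≡ 4.
  S = (10, 12, 4) ≠ 0, so r is not a codeword (an error is present).
Step 3: locate the error. For a single error e at position i, S_ℓ = v_i·e·α_i^ℓ, so α_err = S_1/S_0.
  S_0^{−1} = 10^{−1} = 4 (mod 13), so α_err = 12·4 = 48 ≡ 9 = α_1. Error position i = 1.
  Consistency check: S_2/S_1 = 4·12 = 48 ≡ 9 = α_err ✓ (single-error assumption holds).
Step 4: error magnitude e = S_0/v_1 = S_0·∏_{j≠1}(α_1 − α_j) = 10·3 = 30 ≡ 4 (mod 13).
Step 5: correct position 1: c_1 = r_1 − e = 2 − 4 ≡ 11 (mod 13). Hence c = [11, 7, 5, 10, 9].
  Check: interpolating c through the α_i gives m(x) = 12 + 10·x (degree < 2) with m(α_i) = c_i for every i, so c is indeed a codeword.


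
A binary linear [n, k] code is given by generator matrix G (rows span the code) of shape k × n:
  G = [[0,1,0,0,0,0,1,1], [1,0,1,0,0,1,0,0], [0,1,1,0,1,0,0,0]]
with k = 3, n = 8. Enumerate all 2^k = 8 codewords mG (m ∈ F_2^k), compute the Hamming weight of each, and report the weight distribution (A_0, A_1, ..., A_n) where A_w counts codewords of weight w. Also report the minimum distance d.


Weight distribution: A_0 = 1, A_3 = 3, A_4 = 2, A_5 = 1, A_6 = 1. Minimum distance d = 3.

Enumerate all 2^3 = 8 messages m ∈ F_2^3.
For each, compute codeword c = mG in F_2^8, then tally its weight.
  m = 000 → c = 00000000, weight = 0.
  m = 100 → c = 01000011, weight = 3.
  m = 010 → c = 10100100, weight = 3.
  m = 110 → c = 11100111, weight = 6.
  m = 001 → c = 01101000, weight = 3.
  m = 101 → c = 00101011, weight = 4.
  m = 011 → c = 11001100, weight = 4.
  m = 111 → c = 10001111, weight = 5.
Tally weights:
  weight 0: 1 codewords.
  weight 3: 3 codewords.
  weight 4: 2 codewords.
  weight 5: 1 codewords.
  weight 6: 1 codewords.
Minimum distance d = smallest w > 0 with A_w > 0 = 3.
Sanity: Σ A_w = 8 = 2^3 = 8 ✓.


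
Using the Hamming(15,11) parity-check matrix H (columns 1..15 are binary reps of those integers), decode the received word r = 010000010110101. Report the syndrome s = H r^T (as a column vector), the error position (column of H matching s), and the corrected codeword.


s = (1, 0, 0, 1)^T, error position = 9, corrected codeword c = 010000011110101

Compute s = H r^T mod 2 one row at a time:
  s_1 = 1 + 0 + 1 + 1 + 0 + 1 + 0 + 1 = 5 ≡ 1 (mod 2).
  s_2 = 0 + 0 + 0 + 0 + 0 + 1 + 0 + 1 = 2 ≡ 0 (mod 2).
  s_3 = 1 + 0 + 0 + 0 + 1 + 1 + 0 + 1 = 4 ≡ 0 (mod 2).
  s_4 = 0 + 0 + 0 + 0 + 0 + 1 + 1 + 1 = 3 ≡ 1 (mod 2).
s = (1, 0, 0, 1)^T — this equals column 9 of H (binary 1001), so error is at position 9.
Correct: flip bit 9 of r = 010000010110101 to get c = 010000011110101.


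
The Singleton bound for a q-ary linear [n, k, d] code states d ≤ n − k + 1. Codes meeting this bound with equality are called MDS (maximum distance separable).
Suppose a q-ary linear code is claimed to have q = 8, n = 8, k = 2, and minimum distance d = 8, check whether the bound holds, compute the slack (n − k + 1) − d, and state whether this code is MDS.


Singleton RHS = n − k + 1 = 7, slack = -1, bound violated (no such code; not MDS).

Singleton bound: d ≤ n − k + 1.
Here n = 8, k = 2, so n − k + 1 = 7.
Given d = 8, check d ≤ 7: NO.
Slack = (n − k + 1) − d = -1.
The slack is negative: d = 8 exceeds n − k + 1 = 7 by 1, so the Singleton bound is violated and no linear [8, 2, 8]_8 code can exist. In particular it is not MDS (MDS requires d = n − k + 1 exactly).
Description: the claimed parameters are [8, 2, 8]_8; such a code would be impossible (violates the Singleton bound).


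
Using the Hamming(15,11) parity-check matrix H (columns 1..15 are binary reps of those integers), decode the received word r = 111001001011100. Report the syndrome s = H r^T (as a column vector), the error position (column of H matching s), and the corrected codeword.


s = (0, 1, 0, 1)^T, error position = 5, corrected codeword c = 111011001011100

Compute s = H r^T mod 2 one row at a time:
  s_1 = 0 + 1 + 0 + 1 + 1 + 1 + 0 + 0 = 4 ≡ 0 (mod 2).
  s_2 = 0 + 0 + 1 + 0 + 1 + 1 + 0 + 0 = 3 ≡ 1 (mod 2).
  s_3 = 1 + 1 + 1 + 0 + 0 + 1 + 0 + 0 = 4 ≡ 0 (mod 2).
  s_4 = 1 + 1 + 0 + 0 + 1 + 1 + 1 + 0 = 5 ≡ 1 (mod 2).
s = (0, 1, 0, 1)^T — this equals column 5 of H (binary 0101), so error is at position 5.
Correct: flip bit 5 of r = 111001001011100 to get c = 111011001011100.


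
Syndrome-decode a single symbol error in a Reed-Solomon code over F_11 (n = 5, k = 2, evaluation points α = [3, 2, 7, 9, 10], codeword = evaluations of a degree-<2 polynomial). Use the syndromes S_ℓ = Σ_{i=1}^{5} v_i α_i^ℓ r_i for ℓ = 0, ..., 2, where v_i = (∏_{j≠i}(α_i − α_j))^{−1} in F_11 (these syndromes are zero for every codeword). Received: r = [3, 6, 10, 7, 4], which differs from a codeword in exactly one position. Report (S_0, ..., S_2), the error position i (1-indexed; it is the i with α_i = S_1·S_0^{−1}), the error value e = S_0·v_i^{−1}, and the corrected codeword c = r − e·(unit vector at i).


S = (3, 10, 4), error at position 3, error magnitude e = 8, c = [3, 6, 2, 7, 4].

Step 1: column multipliers v_i = (∏_{j≠i}(α_i − α_j))^{−1} mod 11.
  i = 1 (α = 3): (3−2)(3−7)(3−9)(3−10) = 1·(−4)·(−6)·(−7) = −168 ≡ 8, so v_1 = 8^{−1} = 7 (mod 11).
  i = 2 (α = 2): (2−3)(2−7)(2−9)(2−10) = (−1)·(−5)·(−7)·(−8) = 280 ≡ 5, so v_2 = 5^{−1} = 9 (mod 11).
  i = 3 (α = 7): (7−3)(7−2)(7−9)(7−10) = 4·5·(−2)·(−3) = 120 ≡ 10, so v_3 = 10^{−1} = 10 (mod 11).
  i = 4 (α = 9): (9−3)(9−2)(9−7)(9−10) = 6·7·2·(−1) = −84 ≡ 4, so v_4 = 4^{−1} = 3 (mod 11).
  i = 5 (α = 10): (10−3)(10−2)(10−7)(10−9) = 7·8·3·1 = 168 ≡ 3, so v_5 = 3^{−1} = 4 (mod 11).
  v = [7, 9, 10, 3, 4].
Step 2: syndromes of r = [3, 6, 10, 7, 4] (all sums mod 11).
  S_0 = Σ v_i r_i = 7·3 + 9·6 + 10·10 + 3·7 + 4·4 = 212 ≡ 3.
  S_1 = Σ v_i α_i r_i = 7·3·3 + 9·2·6 + 10·7·10 + 3·9·7 + 4·10·4 = 1220 ≡ 10.
  α_i^2 mod 11 = [9, 4, 5, 4, 1].
  S_2 = Σ v_i α_i^2 r_i = 7·9·3 + 9·4·6 + 10·5·10 + 3·4·7 + 4·1·4 = 1005 ≡ 4.
  S = (3, 10, 4) ≠ 0, so r is not a codeword (an error is present).
Step 3: locate the error. For a single error e at position i, S_ℓ = v_i·e·α_i^ℓ, so α_err = S_1/S_0.
  S_0^{−1} = 3^{−1} = 4 (mod 11), so α_err = 10·4 = 40 ≡ 7 = α_3. Error position i = 3.
  Consistency check: S_2/S_1 = 4·10 = 40 ≡ 7 = α_err ✓ (single-error assumption holds).
Step 4: error magnitude e = S_0/v_3 = S_0·∏_{j≠3}(α_3 − α_j) = 3·10 = 30 ≡ 8 (mod 11).
Step 5: correct position 3: c_3 = r_3 − e = 10 − 8 ≡ 2 (mod 11). Hence c = [3, 6, 2, 7, 4].
  Check: interpolating c through the α_i gives m(x) = 1 + 8·x (degree < 2) with m(α_i) = c_i for every i, so c is indeed a codeword.


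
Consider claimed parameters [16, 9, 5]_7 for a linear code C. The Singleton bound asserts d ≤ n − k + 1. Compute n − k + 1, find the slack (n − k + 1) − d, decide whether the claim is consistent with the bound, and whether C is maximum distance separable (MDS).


Singleton RHS = n − k + 1 = 8, slack = 3, bound satisfied, not MDS.

Singleton bound: d ≤ n − k + 1.
Here n = 16, k = 9, so n − k + 1 = 8.
Given d = 5, check d ≤ 8: YES.
Slack = (n − k + 1) − d = 3.
The code is NOT MDS (slack = 3 > 0).
Description: the claimed parameters are [16, 9, 5]_7; such a code would be non-MDS.


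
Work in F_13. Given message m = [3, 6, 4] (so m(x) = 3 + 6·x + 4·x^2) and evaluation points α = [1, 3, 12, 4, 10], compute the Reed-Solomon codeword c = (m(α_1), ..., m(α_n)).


c = [0, 5, 1, 0, 8]

Message polynomial: m(x) = 3 + 6·x + 4·x^2 (mod 13).
For each evaluation point α_i, compute m(α_i) mod 13:
  α_1 = 1: Horner steps 4 → 10 → 0, so m(1) = 0.
  α_2 = 3: Horner steps 4 → 5 → 5, so m(3) = 5.
  α_3 = 12: Horner steps 4 → 2 → 1, so m(12) = 1.
  α_4 = 4: Horner steps 4 → 9 → 0, so m(4) = 0.
  α_5 = 10: Horner steps 4 → 7 → 8, so m(10) = 8.
Codeword c = [0, 5, 1, 0, 8] ∈ F_13^5.


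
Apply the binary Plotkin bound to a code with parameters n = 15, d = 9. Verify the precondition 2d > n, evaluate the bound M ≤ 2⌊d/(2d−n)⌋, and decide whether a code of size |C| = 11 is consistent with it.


Plotkin bound M ≤ 6; given |C| = 11 > bound (violated).

Check applicability: 2d = 18, n = 15.
2d − n = 3 > 0, so Plotkin applies.
Compute d/(2d−n) = 9/3 ≈ 3.0000.
⌊d/(2d−n)⌋ = 3.
Plotkin bound: M ≤ 2·3 = 6.
Given |C| = 11, check: VIOLATED.
This |C| is above the Plotkin bound, so no binary code with n = 15, d = 9 and 11 codewords exists.


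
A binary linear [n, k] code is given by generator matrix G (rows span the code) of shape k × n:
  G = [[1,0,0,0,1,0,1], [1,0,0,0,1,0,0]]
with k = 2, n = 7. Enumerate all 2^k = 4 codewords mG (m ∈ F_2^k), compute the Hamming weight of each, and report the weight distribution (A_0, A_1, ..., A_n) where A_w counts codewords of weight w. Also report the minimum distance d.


Weight distribution: A_0 = 1, A_1 = 1, A_2 = 1, A_3 = 1. Minimum distance d = 1.

Enumerate all 2^2 = 4 messages m ∈ F_2^2.
For each, compute codeword c = mG in F_2^7, then tally its weight.
  m = 00 → c = 0000000, weight = 0.
  m = 10 → c = 1000101, weight = 3.
  m = 01 → c = 1000100, weight = 2.
  m = 11 → c = 0000001, weight = 1.
Tally weights:
  weight 0: 1 codewords.
  weight 1: 1 codewords.
  weight 2: 1 codewords.
  weight 3: 1 codewords.
Minimum distance d = smallest w > 0 with A_w > 0 = 1.
Sanity: Σ A_w = 4 = 2^2 = 4 ✓.
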